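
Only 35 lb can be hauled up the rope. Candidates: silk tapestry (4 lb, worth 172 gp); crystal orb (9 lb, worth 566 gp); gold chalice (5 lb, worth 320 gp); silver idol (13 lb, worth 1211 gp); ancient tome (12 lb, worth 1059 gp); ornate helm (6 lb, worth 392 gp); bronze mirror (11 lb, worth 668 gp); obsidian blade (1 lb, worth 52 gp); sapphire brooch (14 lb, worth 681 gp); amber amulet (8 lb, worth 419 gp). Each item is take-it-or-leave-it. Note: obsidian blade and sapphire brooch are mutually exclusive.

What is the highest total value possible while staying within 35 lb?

Ranking by ratio (value/lb): silver idol 93.15, ancient tome 88.25, ornate helm 65.33, gold chalice 64.00.
Filling by ratio: silver idol + ancient tome + ornate helm + obsidian blade for 2714, with 3 lb left unused.
Replace ornate helm with crystal orb: the trade gains 174 net, giving 2888 at 35 lb.

2888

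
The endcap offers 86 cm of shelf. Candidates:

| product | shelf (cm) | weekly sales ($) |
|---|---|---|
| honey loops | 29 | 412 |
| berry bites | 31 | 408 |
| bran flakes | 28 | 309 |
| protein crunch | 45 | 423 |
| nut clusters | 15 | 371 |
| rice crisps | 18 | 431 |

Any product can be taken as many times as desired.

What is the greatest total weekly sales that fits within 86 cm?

2035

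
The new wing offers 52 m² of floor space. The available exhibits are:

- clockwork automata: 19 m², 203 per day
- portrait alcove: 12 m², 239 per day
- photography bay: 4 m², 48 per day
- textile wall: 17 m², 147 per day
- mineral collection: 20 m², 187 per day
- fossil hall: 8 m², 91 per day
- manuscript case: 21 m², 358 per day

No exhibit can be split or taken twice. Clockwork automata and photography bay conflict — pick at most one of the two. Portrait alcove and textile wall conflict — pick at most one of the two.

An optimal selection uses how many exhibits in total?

3

The maximum expected visitors within 52 m² is 800.
clockwork automata + portrait alcove + manuscript case hits 800 at 52 m².
Every optimal selection uses 3 exhibits.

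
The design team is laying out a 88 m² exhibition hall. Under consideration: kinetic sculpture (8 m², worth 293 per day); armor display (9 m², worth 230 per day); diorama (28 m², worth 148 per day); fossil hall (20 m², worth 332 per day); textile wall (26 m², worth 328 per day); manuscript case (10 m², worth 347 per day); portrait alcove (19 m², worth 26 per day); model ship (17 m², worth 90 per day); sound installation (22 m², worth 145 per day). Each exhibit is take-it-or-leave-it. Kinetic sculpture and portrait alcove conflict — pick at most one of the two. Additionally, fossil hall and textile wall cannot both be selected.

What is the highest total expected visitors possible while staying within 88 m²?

1437

Best packing: kinetic sculpture + armor display + fossil hall + manuscript case + model ship + sound installation — 86 m², 1437 total.
The closest alternative, kinetic sculpture + armor display + diorama + fossil hall + manuscript case, reaches only 1350.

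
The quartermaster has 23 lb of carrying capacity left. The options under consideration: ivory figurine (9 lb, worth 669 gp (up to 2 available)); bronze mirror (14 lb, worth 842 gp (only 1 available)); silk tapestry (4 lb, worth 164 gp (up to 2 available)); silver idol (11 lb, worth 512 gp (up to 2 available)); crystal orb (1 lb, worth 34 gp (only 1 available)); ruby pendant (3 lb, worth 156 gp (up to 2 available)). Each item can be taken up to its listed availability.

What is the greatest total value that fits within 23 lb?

Filling by ratio: 2×ivory figurine + crystal orb + ruby pendant for 1528, with 1 lb left unused.
Dropping ruby pendant frees 3 lb; slotting in silk tapestry (4 lb) lifts the total to 1536 at 23 lb.
Nothing else within 23 lb beats 1536.

1536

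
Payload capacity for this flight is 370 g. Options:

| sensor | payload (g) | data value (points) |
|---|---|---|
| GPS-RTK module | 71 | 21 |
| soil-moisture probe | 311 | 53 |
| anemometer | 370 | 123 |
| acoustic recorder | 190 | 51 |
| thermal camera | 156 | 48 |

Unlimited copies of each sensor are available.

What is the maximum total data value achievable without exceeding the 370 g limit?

123

Anemometer uses 370 of the 370 g and totals 123.
That's the maximum — no swap from here does better than 123.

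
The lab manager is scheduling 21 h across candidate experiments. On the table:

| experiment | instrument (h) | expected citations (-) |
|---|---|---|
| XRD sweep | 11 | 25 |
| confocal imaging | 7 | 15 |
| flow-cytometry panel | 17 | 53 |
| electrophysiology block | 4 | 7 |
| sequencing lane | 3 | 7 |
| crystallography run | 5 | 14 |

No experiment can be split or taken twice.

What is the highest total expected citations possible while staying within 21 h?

60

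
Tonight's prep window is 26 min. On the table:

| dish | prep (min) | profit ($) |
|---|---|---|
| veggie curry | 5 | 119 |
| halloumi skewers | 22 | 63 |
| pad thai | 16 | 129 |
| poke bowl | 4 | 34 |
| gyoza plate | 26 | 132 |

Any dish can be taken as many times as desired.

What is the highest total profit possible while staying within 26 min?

Density check — veggie curry 23.80, poke bowl 8.50, pad thai 8.06, gyoza plate 5.08 are the best per min.
Taking 5×veggie curry: 25 min used, 595 in profit.
Nothing else within 26 min beats 595.

595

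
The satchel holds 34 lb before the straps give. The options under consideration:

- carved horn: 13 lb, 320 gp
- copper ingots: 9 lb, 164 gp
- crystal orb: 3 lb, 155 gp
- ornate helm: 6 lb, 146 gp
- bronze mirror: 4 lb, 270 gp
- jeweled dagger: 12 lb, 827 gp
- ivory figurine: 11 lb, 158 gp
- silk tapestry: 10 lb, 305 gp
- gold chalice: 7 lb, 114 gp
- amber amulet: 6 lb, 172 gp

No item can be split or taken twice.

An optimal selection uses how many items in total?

5

Best achievable value is 1588.
For example copper ingots + crystal orb + bronze mirror + jeweled dagger + amber amulet achieves it, using 34 lb.
Any selection reaching 1588 contains exactly 5 items.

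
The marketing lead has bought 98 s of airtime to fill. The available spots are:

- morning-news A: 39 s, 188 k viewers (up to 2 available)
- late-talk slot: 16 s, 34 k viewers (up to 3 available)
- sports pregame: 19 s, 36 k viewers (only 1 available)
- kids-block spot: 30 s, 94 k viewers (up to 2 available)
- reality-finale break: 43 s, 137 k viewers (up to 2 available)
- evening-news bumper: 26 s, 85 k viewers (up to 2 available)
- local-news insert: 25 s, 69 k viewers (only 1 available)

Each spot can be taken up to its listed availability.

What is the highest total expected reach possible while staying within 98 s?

412

A density-first pass picks 2×morning-news A + late-talk slot — 410 at 94 s.
Replace late-talk slot with sports pregame: the trade gains 2 net, giving 412 at 97 s.
That's the maximum — no swap from here does better than 412.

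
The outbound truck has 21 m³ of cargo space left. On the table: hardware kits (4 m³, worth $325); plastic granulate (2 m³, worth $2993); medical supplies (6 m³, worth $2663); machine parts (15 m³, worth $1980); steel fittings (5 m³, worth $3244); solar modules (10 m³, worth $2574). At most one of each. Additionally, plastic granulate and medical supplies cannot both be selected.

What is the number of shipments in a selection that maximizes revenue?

4

Best achievable revenue is 9136.
One optimal bundle: hardware kits + plastic granulate + steel fittings + solar modules (21 m³).
All optima have 4 shipments.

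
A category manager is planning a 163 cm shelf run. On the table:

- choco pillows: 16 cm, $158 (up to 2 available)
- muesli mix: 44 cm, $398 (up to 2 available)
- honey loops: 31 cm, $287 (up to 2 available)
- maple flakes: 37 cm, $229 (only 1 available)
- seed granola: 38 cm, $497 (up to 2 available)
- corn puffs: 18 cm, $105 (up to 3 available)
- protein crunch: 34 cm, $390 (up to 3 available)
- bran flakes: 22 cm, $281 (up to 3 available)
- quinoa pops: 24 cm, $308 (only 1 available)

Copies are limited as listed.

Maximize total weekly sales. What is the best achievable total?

2038

Filling by ratio: choco pillows + 2×seed granola + 2×bran flakes + quinoa pops for 2022, with 3 cm left unused.
Dropping choco pillows and seed granola frees 54 cm; slotting in protein crunch + bran flakes (56 cm) lifts the total to 2038 at 162 cm.
That's the maximum — no swap from here does better than 2038.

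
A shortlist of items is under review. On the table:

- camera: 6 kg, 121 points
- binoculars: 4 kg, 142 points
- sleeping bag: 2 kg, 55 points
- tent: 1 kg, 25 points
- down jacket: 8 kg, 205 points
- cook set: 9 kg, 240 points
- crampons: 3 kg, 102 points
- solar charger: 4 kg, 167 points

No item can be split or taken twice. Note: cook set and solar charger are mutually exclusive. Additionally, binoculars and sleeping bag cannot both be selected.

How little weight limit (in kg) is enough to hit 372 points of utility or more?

Need the lightest bundle worth ≥ 372.
Taking binoculars + crampons + solar charger gives 411 (≥ 372) for 11 kg.
Below 11 kg the best achievable stays under 372.

11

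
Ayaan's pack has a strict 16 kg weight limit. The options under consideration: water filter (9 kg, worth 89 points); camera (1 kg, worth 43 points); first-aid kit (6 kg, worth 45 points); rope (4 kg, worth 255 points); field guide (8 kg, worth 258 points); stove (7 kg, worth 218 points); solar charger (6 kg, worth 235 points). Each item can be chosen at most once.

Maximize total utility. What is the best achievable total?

556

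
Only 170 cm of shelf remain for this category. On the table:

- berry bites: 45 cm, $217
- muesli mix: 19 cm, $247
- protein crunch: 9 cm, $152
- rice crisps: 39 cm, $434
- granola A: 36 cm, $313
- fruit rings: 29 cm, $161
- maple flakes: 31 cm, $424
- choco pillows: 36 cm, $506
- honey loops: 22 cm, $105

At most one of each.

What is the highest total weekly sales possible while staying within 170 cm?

Density check — protein crunch 16.89, choco pillows 14.06, maple flakes 13.68 are the best per cm.
Taking muesli mix + protein crunch + rice crisps + granola A + maple flakes + choco pillows: 170 cm used, 2076 in weekly sales.
An exhaustive check of the 512 subsets confirms 2076.

2076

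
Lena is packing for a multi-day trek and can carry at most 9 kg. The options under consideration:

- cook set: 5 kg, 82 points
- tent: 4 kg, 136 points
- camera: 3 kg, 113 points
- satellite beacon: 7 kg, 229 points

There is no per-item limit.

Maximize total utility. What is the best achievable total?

Best packing: 3×camera — 9 kg, 339 total.
Nothing else within 9 kg beats 339.

339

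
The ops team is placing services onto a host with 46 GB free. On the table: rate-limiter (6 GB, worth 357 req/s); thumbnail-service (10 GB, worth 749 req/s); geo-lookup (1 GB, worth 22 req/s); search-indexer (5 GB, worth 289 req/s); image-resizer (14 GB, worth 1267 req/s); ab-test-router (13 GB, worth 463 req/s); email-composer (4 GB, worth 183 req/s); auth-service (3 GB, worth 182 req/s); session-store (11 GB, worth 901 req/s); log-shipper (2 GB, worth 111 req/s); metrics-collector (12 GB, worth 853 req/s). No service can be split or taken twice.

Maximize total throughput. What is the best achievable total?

3567

Best packing: rate-limiter + thumbnail-service + image-resizer + auth-service + session-store + log-shipper — 46 GB, 3567 total.
Every other selection either busts 46 GB or fails to beat 3567.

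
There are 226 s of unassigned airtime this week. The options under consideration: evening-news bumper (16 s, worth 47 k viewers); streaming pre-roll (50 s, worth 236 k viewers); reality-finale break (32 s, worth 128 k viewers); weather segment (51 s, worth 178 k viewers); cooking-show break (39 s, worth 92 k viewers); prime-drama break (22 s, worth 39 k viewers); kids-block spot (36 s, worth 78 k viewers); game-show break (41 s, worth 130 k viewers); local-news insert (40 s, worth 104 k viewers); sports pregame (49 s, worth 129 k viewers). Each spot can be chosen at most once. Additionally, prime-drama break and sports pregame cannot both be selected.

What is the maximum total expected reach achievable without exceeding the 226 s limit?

801

By expected reach per s: streaming pre-roll 4.72, reality-finale break 4.00, weather segment 3.49, game-show break 3.17 lead.
Greedy by ratio would take evening-news bumper + streaming pre-roll + reality-finale break + weather segment + kids-block spot + game-show break: 226 s used, total 797.
Replace evening-news bumper and kids-block spot with sports pregame: the trade gains 4 net, giving 801 at 223 s.
The spare 3 s is too small for any remaining spot, and no feasible exchange beats 801.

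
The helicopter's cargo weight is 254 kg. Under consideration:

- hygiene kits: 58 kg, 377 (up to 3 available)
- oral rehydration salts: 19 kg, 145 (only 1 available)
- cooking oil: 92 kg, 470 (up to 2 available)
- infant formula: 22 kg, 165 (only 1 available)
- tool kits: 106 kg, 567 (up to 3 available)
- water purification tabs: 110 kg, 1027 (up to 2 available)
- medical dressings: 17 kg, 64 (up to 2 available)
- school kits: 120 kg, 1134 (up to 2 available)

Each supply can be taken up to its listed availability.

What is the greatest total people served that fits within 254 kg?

By people served per kg: school kits 9.45, water purification tabs 9.34, oral rehydration salts 7.63, infant formula 7.50 lead.
A density-first pass picks 2×school kits — 2268 at 240 kg.
Dropping school kits frees 120 kg; slotting in infant formula + water purification tabs (132 kg) lifts the total to 2326 at 252 kg.
The spare 2 kg is too small for any remaining supply, and no exchange beats 2326.

2326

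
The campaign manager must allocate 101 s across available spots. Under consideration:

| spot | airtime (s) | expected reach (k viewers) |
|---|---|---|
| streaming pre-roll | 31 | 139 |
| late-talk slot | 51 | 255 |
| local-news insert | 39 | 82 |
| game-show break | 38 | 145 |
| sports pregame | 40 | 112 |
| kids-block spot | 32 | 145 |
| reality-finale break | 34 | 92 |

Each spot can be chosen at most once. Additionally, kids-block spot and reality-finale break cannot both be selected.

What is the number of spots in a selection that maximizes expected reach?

3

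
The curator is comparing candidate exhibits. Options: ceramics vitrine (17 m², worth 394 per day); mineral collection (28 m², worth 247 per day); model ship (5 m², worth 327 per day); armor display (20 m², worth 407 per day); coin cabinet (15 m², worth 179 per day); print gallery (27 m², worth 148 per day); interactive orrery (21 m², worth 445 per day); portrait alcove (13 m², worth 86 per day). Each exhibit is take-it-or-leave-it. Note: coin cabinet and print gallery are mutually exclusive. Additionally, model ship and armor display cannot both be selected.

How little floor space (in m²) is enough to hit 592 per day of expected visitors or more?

Need the lightest bundle worth ≥ 592.
Taking ceramics vitrine + model ship gives 721 (≥ 592) for 22 m².
Below 22 m² the best achievable stays under 592.

22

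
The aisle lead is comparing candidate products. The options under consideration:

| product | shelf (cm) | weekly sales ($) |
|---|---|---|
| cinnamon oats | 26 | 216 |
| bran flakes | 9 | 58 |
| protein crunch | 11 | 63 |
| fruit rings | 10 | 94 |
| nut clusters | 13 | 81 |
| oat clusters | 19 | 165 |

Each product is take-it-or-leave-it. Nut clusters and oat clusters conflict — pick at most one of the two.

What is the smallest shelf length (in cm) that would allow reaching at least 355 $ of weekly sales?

45

Need the lightest bundle worth ≥ 355.
cinnamon oats + bran flakes + fruit rings reaches 368 using 45 cm.
No combination under 45 cm hits 355.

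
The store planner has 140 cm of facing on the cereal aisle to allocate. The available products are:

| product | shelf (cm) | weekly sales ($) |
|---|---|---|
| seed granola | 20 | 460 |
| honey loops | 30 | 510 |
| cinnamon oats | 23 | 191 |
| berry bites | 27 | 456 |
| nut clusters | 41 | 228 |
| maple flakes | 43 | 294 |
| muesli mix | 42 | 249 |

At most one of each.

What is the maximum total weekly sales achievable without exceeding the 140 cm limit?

Ranking by ratio (weekly sales/cm): seed granola 23.00, honey loops 17.00, berry bites 16.89, cinnamon oats 8.30.
Taking the top-ratio products first gives seed granola + honey loops + cinnamon oats + berry bites for 1617 (100 cm).
Replace cinnamon oats with maple flakes: the trade gains 103 net, giving 1720 at 120 cm.
No other feasible combination exceeds 1720.

1720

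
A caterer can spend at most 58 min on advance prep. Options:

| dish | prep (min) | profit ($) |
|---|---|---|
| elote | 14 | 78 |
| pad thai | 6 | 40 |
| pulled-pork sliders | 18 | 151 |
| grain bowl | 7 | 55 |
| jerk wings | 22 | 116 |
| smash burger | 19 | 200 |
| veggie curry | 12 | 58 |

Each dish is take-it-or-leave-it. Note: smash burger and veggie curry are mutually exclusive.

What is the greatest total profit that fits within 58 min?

484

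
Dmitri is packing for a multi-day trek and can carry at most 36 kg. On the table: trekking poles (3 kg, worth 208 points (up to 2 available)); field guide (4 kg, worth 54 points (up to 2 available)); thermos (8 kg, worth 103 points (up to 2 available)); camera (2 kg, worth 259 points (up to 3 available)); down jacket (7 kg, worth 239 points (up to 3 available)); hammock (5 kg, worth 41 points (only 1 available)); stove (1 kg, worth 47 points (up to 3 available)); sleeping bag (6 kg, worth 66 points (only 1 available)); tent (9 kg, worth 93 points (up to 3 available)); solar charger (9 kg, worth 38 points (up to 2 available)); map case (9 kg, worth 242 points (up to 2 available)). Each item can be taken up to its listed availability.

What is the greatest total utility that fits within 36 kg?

2051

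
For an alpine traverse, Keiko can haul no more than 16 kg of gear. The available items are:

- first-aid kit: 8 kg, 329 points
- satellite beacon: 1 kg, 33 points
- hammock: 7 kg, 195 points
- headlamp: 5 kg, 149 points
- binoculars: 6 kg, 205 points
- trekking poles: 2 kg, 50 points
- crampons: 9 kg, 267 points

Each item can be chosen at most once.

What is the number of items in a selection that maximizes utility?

3

The maximum utility within 16 kg is 584.
For example first-aid kit + binoculars + trekking poles achieves it, using 16 kg.
Any selection reaching 584 contains exactly 3 items.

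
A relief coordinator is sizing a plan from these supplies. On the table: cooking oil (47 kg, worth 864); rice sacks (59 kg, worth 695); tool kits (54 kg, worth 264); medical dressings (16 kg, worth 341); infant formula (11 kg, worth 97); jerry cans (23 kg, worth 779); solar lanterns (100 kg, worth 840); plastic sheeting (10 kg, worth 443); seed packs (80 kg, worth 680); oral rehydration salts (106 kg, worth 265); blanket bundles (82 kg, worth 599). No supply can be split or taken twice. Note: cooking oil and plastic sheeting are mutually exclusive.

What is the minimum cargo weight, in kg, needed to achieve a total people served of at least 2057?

97

Need the lightest bundle worth ≥ 2057.
cooking oil + medical dressings + infant formula + jerry cans: 2081 people served at 97 kg.
Below 97 kg the best achievable stays under 2057.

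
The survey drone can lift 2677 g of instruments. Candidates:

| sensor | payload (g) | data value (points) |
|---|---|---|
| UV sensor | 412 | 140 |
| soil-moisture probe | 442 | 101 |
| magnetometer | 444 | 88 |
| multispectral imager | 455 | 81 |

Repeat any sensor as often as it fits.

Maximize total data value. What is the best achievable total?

6×UV sensor uses 2472 of the 2677 g and totals 840.
No other feasible combination exceeds 840.

840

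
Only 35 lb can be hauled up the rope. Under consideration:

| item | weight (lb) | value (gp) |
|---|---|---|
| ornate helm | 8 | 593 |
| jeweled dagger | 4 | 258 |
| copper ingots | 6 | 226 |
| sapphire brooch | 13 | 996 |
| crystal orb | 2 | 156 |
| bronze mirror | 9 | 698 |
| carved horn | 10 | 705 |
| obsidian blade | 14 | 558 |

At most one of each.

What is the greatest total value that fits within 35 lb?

By value per lb: crystal orb 78.00, bronze mirror 77.56, sapphire brooch 76.62, ornate helm 74.12 lead.
A density-first pass picks ornate helm + sapphire brooch + crystal orb + bronze mirror — 2443 at 32 lb.
Dropping ornate helm frees 8 lb; slotting in carved horn (10 lb) lifts the total to 2555 at 34 lb.
Nothing else within 35 lb beats 2555.

2555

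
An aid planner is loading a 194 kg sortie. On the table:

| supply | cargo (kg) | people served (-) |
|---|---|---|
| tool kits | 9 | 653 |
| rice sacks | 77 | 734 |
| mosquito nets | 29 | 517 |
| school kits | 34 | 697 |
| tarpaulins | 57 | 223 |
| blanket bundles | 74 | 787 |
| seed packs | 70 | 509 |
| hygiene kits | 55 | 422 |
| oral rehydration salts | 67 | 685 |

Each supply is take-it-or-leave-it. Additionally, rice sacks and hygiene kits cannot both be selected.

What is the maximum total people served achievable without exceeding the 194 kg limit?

2974

Taking the top-ratio supplies first gives tool kits + mosquito nets + school kits + blanket bundles for 2654 (146 kg).
Dropping blanket bundles frees 74 kg; slotting in hygiene kits + oral rehydration salts (122 kg) lifts the total to 2974 at 194 kg.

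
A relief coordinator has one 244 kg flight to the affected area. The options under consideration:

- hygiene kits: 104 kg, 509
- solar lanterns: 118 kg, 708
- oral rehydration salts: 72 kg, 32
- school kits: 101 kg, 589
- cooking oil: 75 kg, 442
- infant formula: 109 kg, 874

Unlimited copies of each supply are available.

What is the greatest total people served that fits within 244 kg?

Taking 2×infant formula: 218 kg used, 1748 in people served.
The spare 26 kg is too small for any remaining supply, and no exchange beats 1748.

1748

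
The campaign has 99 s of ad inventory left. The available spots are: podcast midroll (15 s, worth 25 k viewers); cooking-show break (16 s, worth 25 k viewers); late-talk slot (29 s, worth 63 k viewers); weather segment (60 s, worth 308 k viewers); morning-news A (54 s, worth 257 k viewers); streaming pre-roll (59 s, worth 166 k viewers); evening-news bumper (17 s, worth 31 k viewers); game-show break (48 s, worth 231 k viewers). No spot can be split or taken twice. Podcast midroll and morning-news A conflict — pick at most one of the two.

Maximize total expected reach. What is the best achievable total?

371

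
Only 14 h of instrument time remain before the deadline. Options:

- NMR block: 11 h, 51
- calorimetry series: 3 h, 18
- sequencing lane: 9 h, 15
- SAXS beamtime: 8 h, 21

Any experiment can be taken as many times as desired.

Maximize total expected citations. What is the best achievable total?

4×calorimetry series uses 12 of the 14 h and totals 72.

72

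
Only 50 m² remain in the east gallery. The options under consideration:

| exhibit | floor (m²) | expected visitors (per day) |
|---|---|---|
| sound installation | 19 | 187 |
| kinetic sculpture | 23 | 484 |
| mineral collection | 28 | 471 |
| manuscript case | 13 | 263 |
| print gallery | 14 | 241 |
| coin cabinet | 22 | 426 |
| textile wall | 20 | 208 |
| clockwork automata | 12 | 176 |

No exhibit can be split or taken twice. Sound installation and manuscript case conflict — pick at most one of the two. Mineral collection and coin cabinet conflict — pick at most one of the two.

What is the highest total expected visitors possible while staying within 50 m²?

The ratio ordering already packs tightly: kinetic sculpture + manuscript case + print gallery, 50 m², 988.

988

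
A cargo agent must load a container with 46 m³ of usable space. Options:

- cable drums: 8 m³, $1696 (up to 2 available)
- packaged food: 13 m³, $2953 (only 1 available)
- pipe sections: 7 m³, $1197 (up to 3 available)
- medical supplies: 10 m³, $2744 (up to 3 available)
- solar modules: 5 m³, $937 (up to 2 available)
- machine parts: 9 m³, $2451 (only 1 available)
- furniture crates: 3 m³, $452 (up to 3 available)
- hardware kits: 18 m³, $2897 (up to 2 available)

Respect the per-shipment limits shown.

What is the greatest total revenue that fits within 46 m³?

11880

Ranking by ratio (revenue/m³): medical supplies 274.40, machine parts 272.33, packaged food 227.15, cable drums 212.00.
Taking the top-ratio shipments first gives 3×medical supplies + solar modules + machine parts for 11620 (44 m³).
The 5 m³ tied up in solar modules is better spent on pipe sections — total rises to 11880 (46 m³).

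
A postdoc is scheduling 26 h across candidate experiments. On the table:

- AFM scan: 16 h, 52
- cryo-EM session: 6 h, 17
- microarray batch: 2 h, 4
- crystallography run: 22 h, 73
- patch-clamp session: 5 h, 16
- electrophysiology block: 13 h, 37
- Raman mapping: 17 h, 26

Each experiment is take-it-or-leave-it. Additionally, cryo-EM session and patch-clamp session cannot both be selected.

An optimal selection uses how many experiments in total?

2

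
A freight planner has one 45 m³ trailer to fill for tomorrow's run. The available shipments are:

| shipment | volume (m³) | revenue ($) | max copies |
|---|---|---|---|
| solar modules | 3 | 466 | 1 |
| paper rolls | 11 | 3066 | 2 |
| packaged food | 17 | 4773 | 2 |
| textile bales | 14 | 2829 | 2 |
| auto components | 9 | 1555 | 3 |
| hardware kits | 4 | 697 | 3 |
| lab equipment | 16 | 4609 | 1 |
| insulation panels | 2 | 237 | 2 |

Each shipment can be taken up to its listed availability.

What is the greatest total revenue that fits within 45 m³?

12612

Taking the top-ratio shipments first gives paper rolls + packaged food + lab equipment for 12448 (44 m³).
Dropping lab equipment frees 16 m³; slotting in packaged food (17 m³) lifts the total to 12612 at 45 m³.
No other feasible combination exceeds 12612.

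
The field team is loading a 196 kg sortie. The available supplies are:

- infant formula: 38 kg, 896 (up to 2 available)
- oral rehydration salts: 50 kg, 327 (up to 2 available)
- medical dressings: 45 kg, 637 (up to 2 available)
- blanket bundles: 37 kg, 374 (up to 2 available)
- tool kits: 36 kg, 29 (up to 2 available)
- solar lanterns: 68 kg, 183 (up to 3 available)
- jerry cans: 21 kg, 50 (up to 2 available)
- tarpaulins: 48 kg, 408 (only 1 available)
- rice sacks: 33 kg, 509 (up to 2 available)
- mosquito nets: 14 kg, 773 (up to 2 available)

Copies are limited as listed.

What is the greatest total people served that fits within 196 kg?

Density check — mosquito nets 55.21, infant formula 23.58, rice sacks 15.42, medical dressings 14.16 are the best per kg.
Greedy by ratio would take 2×infant formula + jerry cans + 2×rice sacks + 2×mosquito nets: 191 kg used, total 4406.
Replace jerry cans and 2×rice sacks with 2×medical dressings: the trade gains 206 net, giving 4612 at 194 kg.
Nothing else within 196 kg beats 4612.

4612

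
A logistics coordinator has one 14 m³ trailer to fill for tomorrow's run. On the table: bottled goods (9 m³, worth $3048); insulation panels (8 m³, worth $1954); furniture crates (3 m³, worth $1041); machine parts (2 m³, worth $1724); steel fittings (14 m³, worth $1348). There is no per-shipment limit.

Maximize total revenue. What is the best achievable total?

12068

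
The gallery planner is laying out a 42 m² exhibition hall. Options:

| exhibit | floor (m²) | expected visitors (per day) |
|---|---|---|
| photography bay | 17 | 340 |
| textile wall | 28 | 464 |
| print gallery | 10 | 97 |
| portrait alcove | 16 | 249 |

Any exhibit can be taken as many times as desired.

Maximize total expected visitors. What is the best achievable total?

Density check — photography bay 20.00, textile wall 16.57, portrait alcove 15.56 are the best per m².
The ratio ordering already packs tightly: 2×photography bay, 34 m², 680.
Every other selection either busts 42 m² or fails to beat 680.

680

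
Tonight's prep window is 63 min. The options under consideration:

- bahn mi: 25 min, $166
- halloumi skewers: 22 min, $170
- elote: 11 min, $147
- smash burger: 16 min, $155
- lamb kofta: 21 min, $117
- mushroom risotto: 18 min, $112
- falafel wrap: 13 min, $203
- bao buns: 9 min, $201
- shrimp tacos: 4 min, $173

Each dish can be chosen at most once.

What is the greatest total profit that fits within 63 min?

Ranking by ratio (profit/min): shrimp tacos 43.25, bao buns 22.33, falafel wrap 15.62.
A density-first pass picks elote + smash burger + falafel wrap + bao buns + shrimp tacos — 879 at 53 min.
Replace smash burger with halloumi skewers: the trade gains 15 net, giving 894 at 59 min.
That's the maximum — no swap from here does better than 894.

894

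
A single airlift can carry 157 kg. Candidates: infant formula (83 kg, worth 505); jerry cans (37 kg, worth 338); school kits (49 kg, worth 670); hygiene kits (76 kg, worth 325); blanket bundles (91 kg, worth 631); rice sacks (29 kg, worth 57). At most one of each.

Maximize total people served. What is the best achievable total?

1301

Filling by ratio: jerry cans + school kits + rice sacks for 1065, with 42 kg left unused.
The 66 kg tied up in jerry cans and rice sacks is better spent on blanket bundles — total rises to 1301 (140 kg).
An exhaustive check of the 64 subsets confirms 1301.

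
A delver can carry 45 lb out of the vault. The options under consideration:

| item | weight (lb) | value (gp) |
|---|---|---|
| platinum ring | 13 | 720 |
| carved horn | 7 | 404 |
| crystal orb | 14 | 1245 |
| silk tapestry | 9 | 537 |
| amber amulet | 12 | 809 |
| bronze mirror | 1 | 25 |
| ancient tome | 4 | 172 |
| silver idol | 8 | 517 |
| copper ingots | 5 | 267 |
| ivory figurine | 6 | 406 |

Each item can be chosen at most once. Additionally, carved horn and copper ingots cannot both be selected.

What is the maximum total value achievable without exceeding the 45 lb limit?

By value per lb: crystal orb 88.93, ivory figurine 67.67, amber amulet 67.42 lead.
Best packing: crystal orb + amber amulet + silver idol + copper ingots + ivory figurine — 45 lb, 3244 total.
The closest alternative, platinum ring + crystal orb + amber amulet + ivory figurine, reaches only 3180.

3244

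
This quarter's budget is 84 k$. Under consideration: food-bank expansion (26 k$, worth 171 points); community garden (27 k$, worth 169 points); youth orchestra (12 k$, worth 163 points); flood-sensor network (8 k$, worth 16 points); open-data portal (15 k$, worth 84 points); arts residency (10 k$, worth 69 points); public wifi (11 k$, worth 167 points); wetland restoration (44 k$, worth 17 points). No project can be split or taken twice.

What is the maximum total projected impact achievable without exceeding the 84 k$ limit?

Greedy by ratio would take food-bank expansion + youth orchestra + flood-sensor network + open-data portal + arts residency + public wifi: 82 k$ used, total 670.
The 25 k$ tied up in open-data portal and arts residency is better spent on community garden — total rises to 686 (84 k$).
Next best is food-bank expansion + community garden + youth orchestra + public wifi at 670 (76 k$) — short by 16.

686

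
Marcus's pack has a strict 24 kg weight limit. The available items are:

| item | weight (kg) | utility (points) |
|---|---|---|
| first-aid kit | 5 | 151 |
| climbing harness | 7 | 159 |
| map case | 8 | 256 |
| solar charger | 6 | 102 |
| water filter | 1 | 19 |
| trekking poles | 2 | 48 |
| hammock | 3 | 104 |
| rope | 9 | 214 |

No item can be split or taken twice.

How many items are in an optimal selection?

5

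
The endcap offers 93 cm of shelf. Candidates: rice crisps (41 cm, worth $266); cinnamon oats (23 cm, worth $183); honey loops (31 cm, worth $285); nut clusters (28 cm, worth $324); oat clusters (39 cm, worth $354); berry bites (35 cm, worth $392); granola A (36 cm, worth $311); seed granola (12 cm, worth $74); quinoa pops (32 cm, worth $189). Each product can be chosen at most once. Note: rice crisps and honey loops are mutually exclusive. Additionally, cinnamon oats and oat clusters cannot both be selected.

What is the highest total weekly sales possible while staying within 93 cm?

Ranking by ratio (weekly sales/cm): nut clusters 11.57, berry bites 11.20, honey loops 9.19, oat clusters 9.08.
Best packing: cinnamon oats + nut clusters + berry bites — 86 cm, 899 total.
Next best is cinnamon oats + honey loops + berry bites at 860 (89 cm) — short by 39.

899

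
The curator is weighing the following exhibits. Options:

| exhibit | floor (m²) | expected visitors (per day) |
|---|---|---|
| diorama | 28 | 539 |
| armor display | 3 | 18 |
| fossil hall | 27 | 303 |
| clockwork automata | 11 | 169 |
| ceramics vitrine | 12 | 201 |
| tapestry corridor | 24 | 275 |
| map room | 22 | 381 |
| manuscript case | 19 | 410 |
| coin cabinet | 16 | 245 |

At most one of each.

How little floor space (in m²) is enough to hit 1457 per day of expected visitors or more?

Minimise m² subject to total expected visitors ≥ 1457.
diorama + clockwork automata + map room + manuscript case: 1499 expected visitors at 80 m².
No combination under 80 m² hits 1457.

80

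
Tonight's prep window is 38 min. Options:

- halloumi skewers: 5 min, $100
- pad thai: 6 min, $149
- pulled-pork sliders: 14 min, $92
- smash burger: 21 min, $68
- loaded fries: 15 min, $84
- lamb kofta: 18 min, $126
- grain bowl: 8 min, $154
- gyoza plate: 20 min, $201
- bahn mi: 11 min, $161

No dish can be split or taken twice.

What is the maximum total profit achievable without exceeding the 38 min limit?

By profit per min: pad thai 24.83, halloumi skewers 20.00, grain bowl 19.25, bahn mi 14.64 lead.
Halloumi skewers + pad thai + grain bowl + bahn mi uses 30 of the 38 min and totals 564.

564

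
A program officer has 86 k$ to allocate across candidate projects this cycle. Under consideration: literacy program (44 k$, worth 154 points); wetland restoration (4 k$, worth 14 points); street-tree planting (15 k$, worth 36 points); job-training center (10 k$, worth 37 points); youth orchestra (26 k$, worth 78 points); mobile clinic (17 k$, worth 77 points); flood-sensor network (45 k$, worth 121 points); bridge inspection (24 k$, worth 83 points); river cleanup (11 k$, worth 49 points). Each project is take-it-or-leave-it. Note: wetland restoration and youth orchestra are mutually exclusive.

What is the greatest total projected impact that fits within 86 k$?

Ranking by ratio (projected impact/k$): mobile clinic 4.53, river cleanup 4.45, job-training center 3.70.
Taking literacy program + wetland restoration + job-training center + mobile clinic + river cleanup: 86 k$ used, 331 in projected impact.
No other feasible combination exceeds 331.

331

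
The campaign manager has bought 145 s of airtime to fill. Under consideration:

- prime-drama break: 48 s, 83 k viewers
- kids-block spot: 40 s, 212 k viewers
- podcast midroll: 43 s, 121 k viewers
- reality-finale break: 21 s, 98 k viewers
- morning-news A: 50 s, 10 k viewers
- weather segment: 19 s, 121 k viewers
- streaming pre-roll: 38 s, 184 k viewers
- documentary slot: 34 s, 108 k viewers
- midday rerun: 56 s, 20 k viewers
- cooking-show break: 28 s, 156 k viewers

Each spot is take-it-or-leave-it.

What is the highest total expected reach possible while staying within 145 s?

Ranking by ratio (expected reach/s): weather segment 6.37, cooking-show break 5.57, kids-block spot 5.30, streaming pre-roll 4.84.
A density-first pass picks kids-block spot + weather segment + streaming pre-roll + cooking-show break — 673 at 125 s.
Replace streaming pre-roll with reality-finale break + documentary slot: the trade gains 22 net, giving 695 at 142 s.
The spare 3 s is too small for any remaining spot, and no exchange beats 695.

695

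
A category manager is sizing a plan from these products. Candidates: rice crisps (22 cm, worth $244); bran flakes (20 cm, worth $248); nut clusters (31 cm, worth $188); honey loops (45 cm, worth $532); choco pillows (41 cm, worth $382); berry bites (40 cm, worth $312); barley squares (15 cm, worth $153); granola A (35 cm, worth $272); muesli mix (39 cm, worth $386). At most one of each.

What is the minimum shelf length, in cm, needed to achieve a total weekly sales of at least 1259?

119

Need the lightest bundle worth ≥ 1259.
bran flakes + honey loops + barley squares + muesli mix: 1319 weekly sales at 119 cm.
Any bundle with less than 119 cm falls short of 1259.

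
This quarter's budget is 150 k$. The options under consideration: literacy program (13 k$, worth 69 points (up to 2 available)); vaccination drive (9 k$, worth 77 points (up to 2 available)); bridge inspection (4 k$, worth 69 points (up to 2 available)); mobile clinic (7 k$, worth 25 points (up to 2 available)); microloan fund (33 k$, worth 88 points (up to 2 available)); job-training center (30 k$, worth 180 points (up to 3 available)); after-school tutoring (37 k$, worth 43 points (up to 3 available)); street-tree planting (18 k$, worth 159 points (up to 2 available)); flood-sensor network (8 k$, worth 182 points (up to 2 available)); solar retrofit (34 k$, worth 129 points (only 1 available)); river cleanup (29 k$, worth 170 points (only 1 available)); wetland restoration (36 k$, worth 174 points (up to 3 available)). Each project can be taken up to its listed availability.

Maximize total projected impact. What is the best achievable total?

1393

Density check — flood-sensor network 22.75, bridge inspection 17.25, street-tree planting 8.83 are the best per k$.
A density-first pass picks 2×vaccination drive + 2×bridge inspection + mobile clinic + 2×job-training center + 2×street-tree planting + 2×flood-sensor network — 1359 at 145 k$.
Dropping mobile clinic and job-training center frees 37 k$; slotting in literacy program + river cleanup (42 k$) lifts the total to 1393 at 150 k$.
That's the maximum — no swap from here does better than 1393.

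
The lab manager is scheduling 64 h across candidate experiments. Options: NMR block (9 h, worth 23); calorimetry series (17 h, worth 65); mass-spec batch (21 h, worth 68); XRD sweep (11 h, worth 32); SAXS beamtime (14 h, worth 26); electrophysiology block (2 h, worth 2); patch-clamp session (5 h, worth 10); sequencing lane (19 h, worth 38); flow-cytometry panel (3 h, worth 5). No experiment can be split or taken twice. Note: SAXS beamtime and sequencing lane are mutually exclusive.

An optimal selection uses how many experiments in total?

Best achievable expected citations is 198.
NMR block + calorimetry series + mass-spec batch + XRD sweep + patch-clamp session hits 198 at 63 h.
Every optimal selection uses 5 experiments.

5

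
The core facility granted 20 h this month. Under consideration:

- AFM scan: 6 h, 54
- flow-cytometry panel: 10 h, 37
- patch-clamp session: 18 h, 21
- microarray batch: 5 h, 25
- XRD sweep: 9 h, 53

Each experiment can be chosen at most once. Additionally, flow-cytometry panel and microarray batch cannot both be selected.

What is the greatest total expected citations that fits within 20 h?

Ranking by ratio (expected citations/h): AFM scan 9.00, XRD sweep 5.89, microarray batch 5.00, flow-cytometry panel 3.70.
Taking AFM scan + microarray batch + XRD sweep: 20 h used, 132 in expected citations.

132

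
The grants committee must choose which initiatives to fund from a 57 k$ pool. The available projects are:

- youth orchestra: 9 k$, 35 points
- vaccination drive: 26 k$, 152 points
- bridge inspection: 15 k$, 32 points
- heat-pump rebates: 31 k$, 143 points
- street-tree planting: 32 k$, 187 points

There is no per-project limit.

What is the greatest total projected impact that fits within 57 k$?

Density check — vaccination drive 5.85, street-tree planting 5.84, heat-pump rebates 4.61, youth orchestra 3.89 are the best per k$.
2×vaccination drive uses 52 of the 57 k$ and totals 304.
Every other selection either busts 57 k$ or fails to beat 304.

304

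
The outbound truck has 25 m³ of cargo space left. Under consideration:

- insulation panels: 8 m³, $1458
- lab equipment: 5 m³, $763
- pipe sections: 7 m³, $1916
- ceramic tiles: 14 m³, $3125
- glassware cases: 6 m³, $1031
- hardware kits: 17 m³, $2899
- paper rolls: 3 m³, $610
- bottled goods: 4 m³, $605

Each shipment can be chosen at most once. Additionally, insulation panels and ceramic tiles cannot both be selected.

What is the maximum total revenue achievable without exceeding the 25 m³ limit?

5651

Taking pipe sections + ceramic tiles + paper rolls: 24 m³ used, 5651 in revenue.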